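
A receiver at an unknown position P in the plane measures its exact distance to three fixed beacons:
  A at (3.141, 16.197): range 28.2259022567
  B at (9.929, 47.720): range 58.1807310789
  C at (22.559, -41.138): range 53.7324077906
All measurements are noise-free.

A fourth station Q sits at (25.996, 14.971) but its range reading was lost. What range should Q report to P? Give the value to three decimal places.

46.527

eq1: (x − 3.141)² + (y − 16.197)² = 28.2259022567²
eq2: (x − 9.929)² + (y − 47.720)² = 58.1807310789²
eq3: (x − 22.559)² + (y + 41.138)² = 53.7324077906²
eq1−eq2, eq1−eq3 (x²,y² cancel):
  13.576·x + 63.046·y = -484.721160
  38.836·x − 114.670·y = -161.435254
det = 13.576·-114.670 − 63.046·38.836 = -4005.214376
x = (-484.721160·-114.670 − 63.046·-161.435254) / -4005.214376 = -16.418802
y = (13.576·-161.435254 − -484.721160·38.836) / -4005.214376 = -4.152833
|P − Q| = √((-16.418802 − 25.996)² + (-4.152833 − 14.971)²) = 46.526728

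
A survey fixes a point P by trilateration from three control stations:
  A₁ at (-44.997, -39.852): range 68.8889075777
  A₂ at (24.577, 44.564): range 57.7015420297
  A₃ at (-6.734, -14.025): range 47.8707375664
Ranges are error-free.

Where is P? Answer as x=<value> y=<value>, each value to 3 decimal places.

x=-30.545 y=27.504

eq1: (x + 44.997)² + (y + 39.852)² = 68.8889075777²
eq2: (x − 24.577)² + (y − 44.564)² = 57.7015420297²
eq3: (x + 6.734)² + (y + 14.025)² = 47.8707375664²
eq2−eq3, eq2−eq1 (x²,y² cancel):
  -62.622·x − 117.178·y = -1310.071207
  -139.148·x − 168.832·y = -393.280747
det = -62.622·-168.832 − -117.178·-139.148 = -5732.486840
x = (-1310.071207·-168.832 − -117.178·-393.280747) / -5732.486840 = -30.544874
y = (-62.622·-393.280747 − -1310.071207·-139.148) / -5732.486840 = 27.503903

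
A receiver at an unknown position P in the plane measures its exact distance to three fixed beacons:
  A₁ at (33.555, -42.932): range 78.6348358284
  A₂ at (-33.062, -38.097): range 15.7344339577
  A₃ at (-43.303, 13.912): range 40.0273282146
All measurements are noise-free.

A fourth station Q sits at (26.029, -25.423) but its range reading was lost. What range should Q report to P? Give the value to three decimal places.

eq1: (x − 33.555)² + (y + 42.932)² = 78.6348358284²
eq2: (x + 33.062)² + (y + 38.097)² = 15.7344339577²
eq3: (x + 43.303)² + (y − 13.912)² = 40.0273282146²
eq3−eq1, eq3−eq2 (x²,y² cancel):
  153.716·x − 113.688·y = -3680.849306
  20.482·x − 104.018·y = 1830.398292
det = 153.716·-104.018 − -113.688·20.482 = -13660.673272
x = (-3680.849306·-104.018 − -113.688·1830.398292) / -13660.673272 = -43.260599
y = (153.716·1830.398292 − -3680.849306·20.482) / -13660.673272 = -26.115306
|P − Q| = √((-43.260599 − 26.029)² + (-26.115306 − -25.423)²) = 69.293057

69.293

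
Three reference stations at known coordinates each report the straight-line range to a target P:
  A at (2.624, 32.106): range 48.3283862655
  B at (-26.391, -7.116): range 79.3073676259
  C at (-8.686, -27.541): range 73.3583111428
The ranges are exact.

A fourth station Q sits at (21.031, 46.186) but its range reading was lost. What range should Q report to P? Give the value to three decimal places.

39.612

eq1: (x − 2.624)² + (y − 32.106)² = 48.3283862655²
eq2: (x + 26.391)² + (y + 7.116)² = 79.3073676259²
eq3: (x + 8.686)² + (y + 27.541)² = 73.3583111428²
eq1−eq2, eq1−eq3 (x²,y² cancel):
  -58.030·x − 78.444·y = -4244.583916
  -22.620·x − 119.294·y = -3249.536230
det = -58.030·-119.294 − -78.444·-22.620 = 5148.227540
x = (-4244.583916·-119.294 − -78.444·-3249.536230) / 5148.227540 = 48.841426
y = (-58.030·-3249.536230 − -4244.583916·-22.620) / 5148.227540 = 17.978634
|P − Q| = √((48.841426 − 21.031)² + (17.978634 − 46.186)²) = 39.611555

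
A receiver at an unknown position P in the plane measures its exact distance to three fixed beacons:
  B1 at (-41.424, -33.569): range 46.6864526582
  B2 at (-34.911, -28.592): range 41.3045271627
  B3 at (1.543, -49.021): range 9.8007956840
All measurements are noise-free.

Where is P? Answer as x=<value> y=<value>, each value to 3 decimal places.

x=4.846 y=-39.793

eq1: (x + 41.424)² + (y + 33.569)² = 46.6864526582²
eq2: (x + 34.911)² + (y + 28.592)² = 41.3045271627²
eq3: (x − 1.543)² + (y + 49.021)² = 9.8007956840²
eq3−eq2, eq3−eq1 (x²,y² cancel):
  -72.908·x + 40.858·y = -1979.167273
  -85.934·x + 30.904·y = -1646.183019
det = -72.908·30.904 − 40.858·-85.934 = 1257.942540
x = (-1979.167273·30.904 − 40.858·-1646.183019) / 1257.942540 = 4.845659
y = (-72.908·-1646.183019 − -1979.167273·-85.934) / 1257.942540 = -39.793430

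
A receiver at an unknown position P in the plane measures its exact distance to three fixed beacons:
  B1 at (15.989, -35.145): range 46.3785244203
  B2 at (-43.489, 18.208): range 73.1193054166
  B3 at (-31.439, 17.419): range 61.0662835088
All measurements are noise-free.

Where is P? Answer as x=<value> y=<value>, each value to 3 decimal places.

x=29.091 y=9.344

eq1: (x − 15.989)² + (y + 35.145)² = 46.3785244203²
eq2: (x + 43.489)² + (y − 18.208)² = 73.1193054166²
eq3: (x + 31.439)² + (y − 17.419)² = 61.0662835088²
eq1−eq3, eq1−eq2 (x²,y² cancel):
  -94.856·x + 105.128·y = -1777.110318
  -118.956·x + 106.706·y = -2463.460058
det = -94.856·106.706 − 105.128·-118.956 = 2383.902032
x = (-1777.110318·106.706 − 105.128·-2463.460058) / 2383.902032 = 29.091084
y = (-94.856·-2463.460058 − -1777.110318·-118.956) / 2383.902032 = 9.344357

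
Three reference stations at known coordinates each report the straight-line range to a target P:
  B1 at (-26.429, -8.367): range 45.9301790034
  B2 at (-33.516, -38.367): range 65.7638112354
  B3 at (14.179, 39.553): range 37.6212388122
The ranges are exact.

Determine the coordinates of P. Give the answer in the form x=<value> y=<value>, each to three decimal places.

eq1: (x + 26.429)² + (y + 8.367)² = 45.9301790034²
eq2: (x + 33.516)² + (y + 38.367)² = 65.7638112354²
eq3: (x − 14.179)² + (y − 39.553)² = 37.6212388122²
eq2−eq1, eq2−eq3 (x²,y² cancel):
  14.174·x + 60.000·y = 388.447310
  95.390·x + 155.840·y = 2079.656163
det = 14.174·155.840 − 60.000·95.390 = -3514.523840
x = (388.447310·155.840 − 60.000·2079.656163) / -3514.523840 = 18.279501
y = (14.174·2079.656163 − 388.447310·95.390) / -3514.523840 = 2.155894

x=18.280 y=2.156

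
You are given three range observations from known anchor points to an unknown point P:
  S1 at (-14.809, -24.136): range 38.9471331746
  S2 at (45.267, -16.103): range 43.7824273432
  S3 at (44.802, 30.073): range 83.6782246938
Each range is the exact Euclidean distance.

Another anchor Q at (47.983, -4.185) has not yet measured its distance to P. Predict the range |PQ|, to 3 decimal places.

eq1: (x + 14.809)² + (y + 24.136)² = 38.9471331746²
eq2: (x − 45.267)² + (y + 16.103)² = 43.7824273432²
eq3: (x − 44.802)² + (y − 30.073)² = 83.6782246938²
eq3−eq2, eq3−eq1 (x²,y² cancel):
  0.930·x − 92.352·y = 4481.947709
  -119.222·x − 108.418·y = 3375.414549
det = 0.930·-108.418 − -92.352·-119.222 = -11111.218884
x = (4481.947709·-108.418 − -92.352·3375.414549) / -11111.218884 = 15.677625
y = (0.930·3375.414549 − 4481.947709·-119.222) / -11111.218884 = -48.373262
|P − Q| = √((15.677625 − 47.983)² + (-48.373262 − -4.185)²) = 54.737919

54.738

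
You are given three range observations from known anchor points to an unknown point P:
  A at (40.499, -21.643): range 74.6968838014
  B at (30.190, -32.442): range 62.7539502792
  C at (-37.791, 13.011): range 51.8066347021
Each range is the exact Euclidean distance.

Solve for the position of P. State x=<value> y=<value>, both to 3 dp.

x=-32.271 y=-38.501

eq1: (x − 40.499)² + (y + 21.643)² = 74.6968838014²
eq2: (x − 30.190)² + (y + 32.442)² = 62.7539502792²
eq3: (x + 37.791)² + (y − 13.011)² = 51.8066347021²
eq3−eq2, eq3−eq1 (x²,y² cancel):
  135.962·x − 90.906·y = -887.657214
  156.580·x − 69.308·y = -2384.554402
det = 135.962·-69.308 − -90.906·156.580 = 4810.807184
x = (-887.657214·-69.308 − -90.906·-2384.554402) / 4810.807184 = -32.270792
y = (135.962·-2384.554402 − -887.657214·156.580) / 4810.807184 = -38.500695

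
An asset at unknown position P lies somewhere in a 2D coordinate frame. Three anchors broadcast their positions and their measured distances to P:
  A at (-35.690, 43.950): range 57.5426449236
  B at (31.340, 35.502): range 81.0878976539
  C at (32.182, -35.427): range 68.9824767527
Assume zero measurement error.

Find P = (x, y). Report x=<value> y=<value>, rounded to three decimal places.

x=-33.236 y=-13.540

eq1: (x + 35.690)² + (y − 43.950)² = 57.5426449236²
eq2: (x − 31.340)² + (y − 35.502)² = 81.0878976539²
eq3: (x − 32.182)² + (y + 35.427)² = 68.9824767527²
eq2−eq1, eq2−eq3 (x²,y² cancel):
  -134.060·x + 16.896·y = 4226.882157
  1.684·x − 141.858·y = 1864.830896
det = -134.060·-141.858 − 16.896·1.684 = 18989.030616
x = (4226.882157·-141.858 − 16.896·1864.830896) / 18989.030616 = -33.236306
y = (-134.060·1864.830896 − 4226.882157·1.684) / 18989.030616 = -13.540307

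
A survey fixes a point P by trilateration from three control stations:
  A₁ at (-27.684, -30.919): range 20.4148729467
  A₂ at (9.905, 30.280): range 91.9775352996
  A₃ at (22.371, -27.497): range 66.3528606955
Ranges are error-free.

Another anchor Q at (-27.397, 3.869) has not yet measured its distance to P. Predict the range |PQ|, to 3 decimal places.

eq1: (x + 27.684)² + (y + 30.919)² = 20.4148729467²
eq2: (x − 9.905)² + (y − 30.280)² = 91.9775352996²
eq3: (x − 22.371)² + (y + 27.497)² = 66.3528606955²
eq1−eq3, eq1−eq2 (x²,y² cancel):
  100.110·x + 6.844·y = -4451.776852
  75.178·x + 122.398·y = -8750.500954
det = 100.110·122.398 − 6.844·75.178 = 11738.745548
x = (-4451.776852·122.398 − 6.844·-8750.500954) / 11738.745548 = -41.316183
y = (100.110·-8750.500954 − -4451.776852·75.178) / 11738.745548 = -46.115402
|P − Q| = √((-41.316183 − -27.397)² + (-46.115402 − 3.869)²) = 51.886261

51.886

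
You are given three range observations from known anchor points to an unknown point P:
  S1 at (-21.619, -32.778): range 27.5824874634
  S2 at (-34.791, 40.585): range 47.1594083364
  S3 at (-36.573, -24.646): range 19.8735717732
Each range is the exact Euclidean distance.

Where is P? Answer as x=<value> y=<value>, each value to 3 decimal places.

eq1: (x + 21.619)² + (y + 32.778)² = 27.5824874634²
eq2: (x + 34.791)² + (y − 40.585)² = 47.1594083364²
eq3: (x + 36.573)² + (y + 24.646)² = 19.8735717732²
eq1−eq3, eq1−eq2 (x²,y² cancel):
  -29.908·x + 16.264·y = 769.065960
  -26.344·x + 146.726·y = -147.438719
det = -29.908·146.726 − 16.264·-26.344 = -3959.822392
x = (769.065960·146.726 − 16.264·-147.438719) / -3959.822392 = -29.102294
y = (-29.908·-147.438719 − 769.065960·-26.344) / -3959.822392 = -6.230045

x=-29.102 y=-6.230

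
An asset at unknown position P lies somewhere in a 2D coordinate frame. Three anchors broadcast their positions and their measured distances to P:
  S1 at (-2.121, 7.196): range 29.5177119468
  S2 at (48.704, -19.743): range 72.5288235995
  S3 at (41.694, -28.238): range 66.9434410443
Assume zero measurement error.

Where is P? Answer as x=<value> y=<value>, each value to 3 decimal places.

eq1: (x + 2.121)² + (y − 7.196)² = 29.5177119468²
eq2: (x − 48.704)² + (y + 19.743)² = 72.5288235995²
eq3: (x − 41.694)² + (y + 28.238)² = 66.9434410443²
eq1−eq3, eq1−eq2 (x²,y² cancel):
  87.630·x − 70.868·y = -1130.635757
  101.650·x − 53.878·y = -1683.550326
det = 87.630·-53.878 − -70.868·101.650 = 2482.403060
x = (-1130.635757·-53.878 − -70.868·-1683.550326) / 2482.403060 = -23.522953
y = (87.630·-1683.550326 − -1130.635757·101.650) / 2482.403060 = -13.132594

x=-23.523 y=-13.133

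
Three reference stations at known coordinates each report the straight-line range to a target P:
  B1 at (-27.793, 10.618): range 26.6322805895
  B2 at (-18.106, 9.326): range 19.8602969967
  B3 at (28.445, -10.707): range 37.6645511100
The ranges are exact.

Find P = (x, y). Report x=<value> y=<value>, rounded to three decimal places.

eq1: (x + 27.793)² + (y − 10.618)² = 26.6322805895²
eq2: (x + 18.106)² + (y − 9.326)² = 19.8602969967²
eq3: (x − 28.445)² + (y + 10.707)² = 37.6645511100²
eq3−eq2, eq3−eq1 (x²,y² cancel):
  -93.102·x + 40.066·y = 515.230652
  -112.476·x + 42.650·y = 670.774940
det = -93.102·42.650 − 40.066·-112.476 = 535.663116
x = (515.230652·42.650 − 40.066·670.774940) / 535.663116 = -9.148813
y = (-93.102·670.774940 − 515.230652·-112.476) / 535.663116 = -8.399693

x=-9.149 y=-8.400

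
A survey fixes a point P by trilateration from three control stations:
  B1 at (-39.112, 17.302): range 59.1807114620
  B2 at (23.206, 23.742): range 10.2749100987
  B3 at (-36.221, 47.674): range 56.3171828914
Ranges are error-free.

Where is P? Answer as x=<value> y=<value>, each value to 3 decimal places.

x=18.049 y=32.629

eq1: (x + 39.112)² + (y − 17.302)² = 59.1807114620²
eq2: (x − 23.206)² + (y − 23.742)² = 10.2749100987²
eq3: (x + 36.221)² + (y − 47.674)² = 56.3171828914²
eq3−eq1, eq3−eq2 (x²,y² cancel):
  -5.782·x − 60.744·y = -2086.394889
  118.854·x − 47.864·y = 583.481194
det = -5.782·-47.864 − -60.744·118.854 = 7496.417024
x = (-2086.394889·-47.864 − -60.744·583.481194) / 7496.417024 = 18.049448
y = (-5.782·583.481194 − -2086.394889·118.854) / 7496.417024 = 32.629280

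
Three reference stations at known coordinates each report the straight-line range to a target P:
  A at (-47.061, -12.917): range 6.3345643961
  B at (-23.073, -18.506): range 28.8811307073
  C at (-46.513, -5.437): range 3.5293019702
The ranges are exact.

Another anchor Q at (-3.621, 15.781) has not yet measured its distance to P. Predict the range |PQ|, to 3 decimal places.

51.380

eq1: (x + 47.061)² + (y + 12.917)² = 6.3345643961²
eq2: (x + 23.073)² + (y + 18.506)² = 28.8811307073²
eq3: (x + 46.513)² + (y + 5.437)² = 3.5293019702²
eq2−eq3, eq2−eq1 (x²,y² cancel):
  -46.880·x + 26.138·y = 2139.848512
  -47.976·x + 11.178·y = 2300.744250
det = -46.880·11.178 − 26.138·-47.976 = 729.972048
x = (2139.848512·11.178 − 26.138·2300.744250) / 729.972048 = -49.615087
y = (-46.880·2300.744250 − 2139.848512·-47.976) / 729.972048 = -7.120161
|P − Q| = √((-49.615087 − -3.621)² + (-7.120161 − 15.781)²) = 51.380144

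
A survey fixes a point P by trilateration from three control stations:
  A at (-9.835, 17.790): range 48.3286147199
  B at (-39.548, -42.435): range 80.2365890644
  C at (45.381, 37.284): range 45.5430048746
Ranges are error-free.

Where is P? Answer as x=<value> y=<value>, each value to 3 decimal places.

eq1: (x + 9.835)² + (y − 17.790)² = 48.3286147199²
eq2: (x + 39.548)² + (y + 42.435)² = 80.2365890644²
eq3: (x − 45.381)² + (y − 37.284)² = 45.5430048746²
eq2−eq1, eq2−eq3 (x²,y² cancel):
  59.426·x + 120.450·y = 1150.693020
  169.858·x + 159.438·y = 4448.503220
det = 59.426·159.438 − 120.450·169.858 = -10984.633512
x = (1150.693020·159.438 − 120.450·4448.503220) / -10984.633512 = 32.077358
y = (59.426·4448.503220 − 1150.693020·169.858) / -10984.633512 = -6.272611

x=32.077 y=-6.273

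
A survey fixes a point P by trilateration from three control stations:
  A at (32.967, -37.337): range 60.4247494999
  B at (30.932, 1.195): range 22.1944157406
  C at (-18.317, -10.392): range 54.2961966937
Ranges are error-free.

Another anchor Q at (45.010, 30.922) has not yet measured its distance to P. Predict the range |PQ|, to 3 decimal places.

21.831

eq1: (x − 32.967)² + (y + 37.337)² = 60.4247494999²
eq2: (x − 30.932)² + (y − 1.195)² = 22.1944157406²
eq3: (x + 18.317)² + (y + 10.392)² = 54.2961966937²
eq3−eq2, eq3−eq1 (x²,y² cancel):
  98.498·x + 23.174·y = 2970.195381
  102.568·x − 53.890·y = 1334.295128
det = 98.498·-53.890 − 23.174·102.568 = -7684.968052
x = (2970.195381·-53.890 − 23.174·1334.295128) / -7684.968052 = 24.851734
y = (98.498·1334.295128 − 2970.195381·102.568) / -7684.968052 = 22.540315
|P − Q| = √((24.851734 − 45.010)² + (22.540315 − 30.922)²) = 21.831361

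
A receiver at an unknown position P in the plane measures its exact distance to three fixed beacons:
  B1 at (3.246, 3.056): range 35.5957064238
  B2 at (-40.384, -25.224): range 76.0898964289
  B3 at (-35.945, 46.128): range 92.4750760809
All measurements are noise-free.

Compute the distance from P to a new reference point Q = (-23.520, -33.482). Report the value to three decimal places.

61.656

eq1: (x − 3.246)² + (y − 3.056)² = 35.5957064238²
eq2: (x + 40.384)² + (y + 25.224)² = 76.0898964289²
eq3: (x + 35.945)² + (y − 46.128)² = 92.4750760809²
eq2−eq1, eq2−eq3 (x²,y² cancel):
  87.260·x + 56.560·y = 2275.376043
  8.878·x + 142.704·y = -1609.249581
det = 87.260·142.704 − 56.560·8.878 = 11950.211360
x = (2275.376043·142.704 − 56.560·-1609.249581) / 11950.211360 = 34.788039
y = (87.260·-1609.249581 − 2275.376043·8.878) / 11950.211360 = -13.441093
|P − Q| = √((34.788039 − -23.520)² + (-13.441093 − -33.482)²) = 61.656024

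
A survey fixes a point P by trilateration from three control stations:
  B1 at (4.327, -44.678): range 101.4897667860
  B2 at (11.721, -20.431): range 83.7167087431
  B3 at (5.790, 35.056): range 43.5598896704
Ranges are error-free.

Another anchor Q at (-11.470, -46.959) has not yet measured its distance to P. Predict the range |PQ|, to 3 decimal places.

98.585

eq1: (x − 4.327)² + (y + 44.678)² = 101.4897667860²
eq2: (x − 11.721)² + (y + 20.431)² = 83.7167087431²
eq3: (x − 5.790)² + (y − 35.056)² = 43.5598896704²
eq2−eq1, eq2−eq3 (x²,y² cancel):
  -14.788·x − 48.494·y = -1831.646429
  -11.862·x + 110.974·y = 5818.662969
det = -14.788·110.974 − -48.494·-11.862 = -2216.319340
x = (-1831.646429·110.974 − -48.494·5818.662969) / -2216.319340 = -35.601869
y = (-14.788·5818.662969 − -1831.646429·-11.862) / -2216.319340 = 48.627188
|P − Q| = √((-35.601869 − -11.470)² + (48.627188 − -46.959)²) = 98.585326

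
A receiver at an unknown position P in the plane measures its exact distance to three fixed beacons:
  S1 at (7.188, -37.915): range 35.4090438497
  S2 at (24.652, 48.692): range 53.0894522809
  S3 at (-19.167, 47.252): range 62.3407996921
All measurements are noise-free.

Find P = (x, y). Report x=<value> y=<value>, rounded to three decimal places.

eq1: (x − 7.188)² + (y + 37.915)² = 35.4090438497²
eq2: (x − 24.652)² + (y − 48.692)² = 53.0894522809²
eq3: (x + 19.167)² + (y − 47.252)² = 62.3407996921²
eq3−eq2, eq3−eq1 (x²,y² cancel):
  87.638·x + 2.880·y = 1446.391938
  52.710·x − 170.334·y = 1521.664096
det = 87.638·-170.334 − 2.880·52.710 = -15079.535892
x = (1446.391938·-170.334 − 2.880·1521.664096) / -15079.535892 = 16.628636
y = (87.638·1521.664096 − 1446.391938·52.710) / -15079.535892 = -3.787668

x=16.629 y=-3.788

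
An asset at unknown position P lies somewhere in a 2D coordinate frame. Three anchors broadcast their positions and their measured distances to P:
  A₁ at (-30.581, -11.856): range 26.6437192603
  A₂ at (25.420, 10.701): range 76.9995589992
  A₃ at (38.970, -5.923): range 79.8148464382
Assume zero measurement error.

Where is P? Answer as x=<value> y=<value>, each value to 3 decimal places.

eq1: (x + 30.581)² + (y + 11.856)² = 26.6437192603²
eq2: (x − 25.420)² + (y − 10.701)² = 76.9995589992²
eq3: (x − 38.970)² + (y + 5.923)² = 79.8148464382²
eq2−eq3, eq2−eq1 (x²,y² cancel):
  27.100·x − 33.248·y = 351.577402
  -112.002·x − 45.114·y = 5534.118806
det = 27.100·-45.114 − -33.248·-112.002 = -4946.431896
x = (351.577402·-45.114 − -33.248·5534.118806) / -4946.431896 = -33.991637
y = (27.100·5534.118806 − 351.577402·-112.002) / -4946.431896 = -38.280521

x=-33.992 y=-38.281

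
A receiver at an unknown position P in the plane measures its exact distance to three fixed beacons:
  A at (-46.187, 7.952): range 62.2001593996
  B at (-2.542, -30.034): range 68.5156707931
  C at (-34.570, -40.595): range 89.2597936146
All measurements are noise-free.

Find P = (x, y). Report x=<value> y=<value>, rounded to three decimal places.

x=8.500 y=37.586

eq1: (x + 46.187)² + (y − 7.952)² = 62.2001593996²
eq2: (x + 2.542)² + (y + 30.034)² = 68.5156707931²
eq3: (x + 34.570)² + (y + 40.595)² = 89.2597936146²
eq1−eq3, eq1−eq2 (x²,y² cancel):
  23.234·x − 97.094·y = -3451.885275
  87.290·x − 75.972·y = -2113.507668
det = 23.234·-75.972 − -97.094·87.290 = 6710.201812
x = (-3451.885275·-75.972 − -97.094·-2113.507668) / 6710.201812 = 8.500149
y = (23.234·-2113.507668 − -3451.885275·87.290) / 6710.201812 = 37.586027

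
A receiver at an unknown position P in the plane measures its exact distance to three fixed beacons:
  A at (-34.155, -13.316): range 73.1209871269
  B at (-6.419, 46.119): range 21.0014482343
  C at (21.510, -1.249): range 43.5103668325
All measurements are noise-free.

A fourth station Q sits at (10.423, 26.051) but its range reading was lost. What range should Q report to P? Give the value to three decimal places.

16.001

eq1: (x + 34.155)² + (y + 13.316)² = 73.1209871269²
eq2: (x + 6.419)² + (y − 46.119)² = 21.0014482343²
eq3: (x − 21.510)² + (y + 1.249)² = 43.5103668325²
eq3−eq2, eq3−eq1 (x²,y² cancel):
  -55.858·x + 94.736·y = 3156.016815
  -111.330·x − 24.134·y = -2573.886957
det = -55.858·-24.134 − 94.736·-111.330 = 11895.035852
x = (3156.016815·-24.134 − 94.736·-2573.886957) / 11895.035852 = 14.096002
y = (-55.858·-2573.886957 − 3156.016815·-111.330) / 11895.035852 = 41.625056
|P − Q| = √((14.096002 − 10.423)² + (41.625056 − 26.051)²) = 16.001317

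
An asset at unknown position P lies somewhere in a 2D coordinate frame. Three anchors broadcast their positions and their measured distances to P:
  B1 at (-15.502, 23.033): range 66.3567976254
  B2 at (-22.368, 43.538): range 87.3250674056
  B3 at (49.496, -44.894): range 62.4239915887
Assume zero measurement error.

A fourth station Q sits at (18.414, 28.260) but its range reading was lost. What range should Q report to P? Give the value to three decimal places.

eq1: (x + 15.502)² + (y − 23.033)² = 66.3567976254²
eq2: (x + 22.368)² + (y − 43.538)² = 87.3250674056²
eq3: (x − 49.496)² + (y + 44.894)² = 62.4239915887²
eq3−eq2, eq3−eq1 (x²,y² cancel):
  -143.728·x + 176.864·y = -5798.353056
  -129.996·x + 135.854·y = -4200.964024
det = -143.728·135.854 − 176.864·-129.996 = 3465.588832
x = (-5798.353056·135.854 − 176.864·-4200.964024) / 3465.588832 = -12.906942
y = (-143.728·-4200.964024 − -5798.353056·-129.996) / 3465.588832 = -43.273035
|P − Q| = √((-12.906942 − 18.414)² + (-43.273035 − 28.260)²) = 78.089542

78.090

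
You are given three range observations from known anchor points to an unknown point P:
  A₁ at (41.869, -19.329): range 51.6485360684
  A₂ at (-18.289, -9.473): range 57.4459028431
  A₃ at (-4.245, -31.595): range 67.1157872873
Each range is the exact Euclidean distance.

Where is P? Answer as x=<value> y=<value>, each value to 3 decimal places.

eq1: (x − 41.869)² + (y + 19.329)² = 51.6485360684²
eq2: (x + 18.289)² + (y + 9.473)² = 57.4459028431²
eq3: (x + 4.245)² + (y + 31.595)² = 67.1157872873²
eq1−eq2, eq1−eq3 (x²,y² cancel):
  -120.316·x + 19.712·y = -2334.858627
  -92.228·x − 24.532·y = -2947.316977
det = -120.316·-24.532 − 19.712·-92.228 = 4769.590448
x = (-2334.858627·-24.532 − 19.712·-2947.316977) / 4769.590448 = 24.189973
y = (-120.316·-2947.316977 − -2334.858627·-92.228) / 4769.590448 = 29.199582

x=24.190 y=29.200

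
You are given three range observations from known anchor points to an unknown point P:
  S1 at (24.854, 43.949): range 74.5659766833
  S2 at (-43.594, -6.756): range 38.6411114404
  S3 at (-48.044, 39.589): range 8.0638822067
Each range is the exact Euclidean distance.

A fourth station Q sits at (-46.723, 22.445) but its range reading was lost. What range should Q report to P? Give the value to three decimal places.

eq1: (x − 24.854)² + (y − 43.949)² = 74.5659766833²
eq2: (x + 43.594)² + (y + 6.756)² = 38.6411114404²
eq3: (x + 48.044)² + (y − 39.589)² = 8.0638822067²
eq1−eq2, eq1−eq3 (x²,y² cancel):
  -136.896·x − 101.410·y = 3463.793840
  -145.796·x − 8.720·y = 6821.337622
det = -136.896·-8.720 − -101.410·-145.796 = -13591.439240
x = (3463.793840·-8.720 − -101.410·6821.337622) / -13591.439240 = -48.673842
y = (-136.896·6821.337622 − 3463.793840·-145.796) / -13591.439240 = 31.549753
|P − Q| = √((-48.673842 − -46.723)² + (31.549753 − 22.445)²) = 9.311407

9.311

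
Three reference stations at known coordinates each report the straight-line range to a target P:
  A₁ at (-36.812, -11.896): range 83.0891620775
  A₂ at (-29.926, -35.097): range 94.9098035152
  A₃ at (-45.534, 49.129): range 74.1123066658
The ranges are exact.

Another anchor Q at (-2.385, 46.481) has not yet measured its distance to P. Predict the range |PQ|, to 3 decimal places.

31.076

eq1: (x + 36.812)² + (y + 11.896)² = 83.0891620775²
eq2: (x + 29.926)² + (y + 35.097)² = 94.9098035152²
eq3: (x + 45.534)² + (y − 49.129)² = 74.1123066658²
eq3−eq2, eq3−eq1 (x²,y² cancel):
  31.216·x − 168.452·y = -5874.875716
  17.444·x − 122.050·y = -4401.540492
det = 31.216·-122.050 − -168.452·17.444 = -871.436112
x = (-5874.875716·-122.050 − -168.452·-4401.540492) / -871.436112 = 28.022385
y = (31.216·-4401.540492 − -5874.875716·17.444) / -871.436112 = 40.068521
|P − Q| = √((28.022385 − -2.385)² + (40.068521 − 46.481)²) = 31.076179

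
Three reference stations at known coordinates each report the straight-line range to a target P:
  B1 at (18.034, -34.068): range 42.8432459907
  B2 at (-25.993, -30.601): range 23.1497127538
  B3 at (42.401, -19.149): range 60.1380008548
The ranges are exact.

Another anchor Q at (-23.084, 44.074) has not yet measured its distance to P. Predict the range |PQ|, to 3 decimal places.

53.729

eq1: (x − 18.034)² + (y + 34.068)² = 42.8432459907²
eq2: (x + 25.993)² + (y + 30.601)² = 23.1497127538²
eq3: (x − 42.401)² + (y + 19.149)² = 60.1380008548²
eq2−eq3, eq2−eq1 (x²,y² cancel):
  136.788·x + 22.904·y = -2528.198194
  88.054·x − 6.934·y = -1425.837996
det = 136.788·-6.934 − 22.904·88.054 = -2965.276808
x = (-2528.198194·-6.934 − 22.904·-1425.837996) / -2965.276808 = -16.925206
y = (136.788·-1425.837996 − -2528.198194·88.054) / -2965.276808 = -9.301134
|P − Q| = √((-16.925206 − -23.084)² + (-9.301134 − 44.074)²) = 53.729281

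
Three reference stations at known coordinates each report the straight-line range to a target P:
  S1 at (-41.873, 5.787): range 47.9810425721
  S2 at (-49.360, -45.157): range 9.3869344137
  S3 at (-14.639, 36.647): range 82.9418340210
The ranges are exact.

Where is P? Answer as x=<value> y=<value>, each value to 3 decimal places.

eq1: (x + 41.873)² + (y − 5.787)² = 47.9810425721²
eq2: (x + 49.360)² + (y + 45.157)² = 9.3869344137²
eq3: (x + 14.639)² + (y − 36.647)² = 82.9418340210²
eq2−eq1, eq2−eq3 (x²,y² cancel):
  14.974·x + 101.888·y = -4902.792660
  69.442·x + 163.608·y = -9709.494612
det = 14.974·163.608 − 101.888·69.442 = -4625.440304
x = (-4902.792660·163.608 − 101.888·-9709.494612) / -4625.440304 = -40.459907
y = (14.974·-9709.494612 − -4902.792660·69.442) / -4625.440304 = -42.173230

x=-40.460 y=-42.173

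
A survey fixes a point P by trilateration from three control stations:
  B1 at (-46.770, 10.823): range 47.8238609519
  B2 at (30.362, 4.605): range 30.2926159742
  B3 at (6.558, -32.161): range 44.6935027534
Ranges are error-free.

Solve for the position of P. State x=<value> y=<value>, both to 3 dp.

x=1.034 y=12.190

eq1: (x + 46.770)² + (y − 10.823)² = 47.8238609519²
eq2: (x − 30.362)² + (y − 4.605)² = 30.2926159742²
eq3: (x − 6.558)² + (y + 32.161)² = 44.6935027534²
eq1−eq2, eq1−eq3 (x²,y² cancel):
  154.264·x − 12.436·y = 7.965934
  106.656·x − 85.968·y = -937.620456
det = 154.264·-85.968 − -12.436·106.656 = -11935.393536
x = (7.965934·-85.968 − -12.436·-937.620456) / -11935.393536 = 1.034324
y = (154.264·-937.620456 − 7.965934·106.656) / -11935.393536 = 12.189853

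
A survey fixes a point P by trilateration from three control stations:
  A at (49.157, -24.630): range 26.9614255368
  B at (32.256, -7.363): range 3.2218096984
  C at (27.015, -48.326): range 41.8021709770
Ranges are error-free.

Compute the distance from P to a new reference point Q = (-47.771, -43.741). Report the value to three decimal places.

eq1: (x − 49.157)² + (y + 24.630)² = 26.9614255368²
eq2: (x − 32.256)² + (y + 7.363)² = 3.2218096984²
eq3: (x − 27.015)² + (y + 48.326)² = 41.8021709770²
eq2−eq3, eq2−eq1 (x²,y² cancel):
  -10.482·x − 81.926·y = 233.507755
  33.802·x − 34.534·y = 1211.845835
det = -10.482·-34.534 − -81.926·33.802 = 3131.248040
x = (233.507755·-34.534 − -81.926·1211.845835) / 3131.248040 = 29.131427
y = (-10.482·1211.845835 − 233.507755·33.802) / 3131.248040 = -6.577440
|P − Q| = √((29.131427 − -47.771)² + (-6.577440 − -43.741)²) = 85.411437

85.411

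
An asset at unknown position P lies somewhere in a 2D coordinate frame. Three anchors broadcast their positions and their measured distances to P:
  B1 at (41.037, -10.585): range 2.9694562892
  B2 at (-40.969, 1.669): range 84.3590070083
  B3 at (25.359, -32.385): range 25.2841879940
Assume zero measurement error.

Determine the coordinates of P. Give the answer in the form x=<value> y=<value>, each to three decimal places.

eq1: (x − 41.037)² + (y + 10.585)² = 2.9694562892²
eq2: (x + 40.969)² + (y − 1.669)² = 84.3590070083²
eq3: (x − 25.359)² + (y + 32.385)² = 25.2841879940²
eq3−eq2, eq3−eq1 (x²,y² cancel):
  -132.656·x + 68.108·y = -6487.774485
  31.356·x + 43.600·y = 734.682980
det = -132.656·43.600 − 68.108·31.356 = -7919.396048
x = (-6487.774485·43.600 − 68.108·734.682980) / -7919.396048 = 42.036634
y = (-132.656·734.682980 − -6487.774485·31.356) / -7919.396048 = -13.381141

x=42.037 y=-13.381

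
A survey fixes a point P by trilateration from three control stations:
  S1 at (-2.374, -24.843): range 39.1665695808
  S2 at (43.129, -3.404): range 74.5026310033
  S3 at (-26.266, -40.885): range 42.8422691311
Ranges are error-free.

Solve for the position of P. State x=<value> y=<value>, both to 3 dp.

x=-31.201 y=1.672

eq1: (x + 2.374)² + (y + 24.843)² = 39.1665695808²
eq2: (x − 43.129)² + (y + 3.404)² = 74.5026310033²
eq3: (x + 26.266)² + (y + 40.885)² = 42.8422691311²
eq3−eq2, eq3−eq1 (x²,y² cancel):
  138.790·x + 74.962·y = -4204.970126
  47.784·x + 32.084·y = -1437.235604
det = 138.790·32.084 − 74.962·47.784 = 870.954152
x = (-4204.970126·32.084 − 74.962·-1437.235604) / 870.954152 = -31.200501
y = (138.790·-1437.235604 − -4204.970126·47.784) / 870.954152 = 1.672147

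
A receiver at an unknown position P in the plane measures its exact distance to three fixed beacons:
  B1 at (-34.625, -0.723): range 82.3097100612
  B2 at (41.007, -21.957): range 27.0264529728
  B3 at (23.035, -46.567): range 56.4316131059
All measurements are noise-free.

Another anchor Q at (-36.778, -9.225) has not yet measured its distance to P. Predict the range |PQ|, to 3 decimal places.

eq1: (x + 34.625)² + (y + 0.723)² = 82.3097100612²
eq2: (x − 41.007)² + (y + 21.957)² = 27.0264529728²
eq3: (x − 23.035)² + (y + 46.567)² = 56.4316131059²
eq2−eq3, eq2−eq1 (x²,y² cancel):
  -35.944·x − 49.220·y = -1918.684981
  -151.264·x + 42.468·y = -7008.729754
det = -35.944·42.468 − -49.220·-151.264 = -8971.683872
x = (-1918.684981·42.468 − -49.220·-7008.729754) / -8971.683872 = 47.533150
y = (-35.944·-7008.729754 − -1918.684981·-151.264) / -8971.683872 = 4.269676
|P − Q| = √((47.533150 − -36.778)² + (4.269676 − -9.225)²) = 85.384286

85.384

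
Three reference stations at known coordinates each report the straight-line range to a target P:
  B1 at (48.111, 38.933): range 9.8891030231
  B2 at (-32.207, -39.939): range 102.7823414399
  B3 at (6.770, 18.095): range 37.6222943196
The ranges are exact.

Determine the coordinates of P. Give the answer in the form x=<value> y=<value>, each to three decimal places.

eq1: (x − 48.111)² + (y − 38.933)² = 9.8891030231²
eq2: (x + 32.207)² + (y + 39.939)² = 102.7823414399²
eq3: (x − 6.770)² + (y − 18.095)² = 37.6222943196²
eq3−eq2, eq3−eq1 (x²,y² cancel):
  -77.954·x − 116.068·y = -6889.620037
  82.682·x + 41.676·y = 4774.827556
det = -77.954·41.676 − -116.068·82.682 = 6347.923472
x = (-6889.620037·41.676 − -116.068·4774.827556) / 6347.923472 = 42.072479
y = (-77.954·4774.827556 − -6889.620037·82.682) / 6347.923472 = 31.101613

x=42.072 y=31.102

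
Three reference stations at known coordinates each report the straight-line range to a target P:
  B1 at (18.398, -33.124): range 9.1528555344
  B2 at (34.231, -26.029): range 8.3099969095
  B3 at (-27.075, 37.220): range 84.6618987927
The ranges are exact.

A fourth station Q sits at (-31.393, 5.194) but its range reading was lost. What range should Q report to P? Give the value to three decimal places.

eq1: (x − 18.398)² + (y + 33.124)² = 9.1528555344²
eq2: (x − 34.231)² + (y + 26.029)² = 8.3099969095²
eq3: (x + 27.075)² + (y − 37.220)² = 84.6618987927²
eq2−eq3, eq2−eq1 (x²,y² cancel):
  -122.612·x + 126.498·y = -6829.467236
  -31.666·x − 14.190·y = -428.303138
det = -122.612·-14.190 − 126.498·-31.666 = 5745.549948
x = (-6829.467236·-14.190 − 126.498·-428.303138) / 5745.549948 = 26.296809
y = (-122.612·-428.303138 − -6829.467236·-31.666) / 5745.549948 = -28.499762
|P − Q| = √((26.296809 − -31.393)² + (-28.499762 − 5.194)²) = 66.808560

66.809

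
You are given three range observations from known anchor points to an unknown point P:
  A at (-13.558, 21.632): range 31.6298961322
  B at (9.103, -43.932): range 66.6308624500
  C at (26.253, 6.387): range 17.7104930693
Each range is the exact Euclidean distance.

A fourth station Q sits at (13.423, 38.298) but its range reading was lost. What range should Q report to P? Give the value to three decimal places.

eq1: (x + 13.558)² + (y − 21.632)² = 31.6298961322²
eq2: (x − 9.103)² + (y + 43.932)² = 66.6308624500²
eq3: (x − 26.253)² + (y − 6.387)² = 17.7104930693²
eq1−eq2, eq1−eq3 (x²,y² cancel):
  45.322·x − 131.128·y = -2078.099056
  79.622·x − 30.490·y = 765.039755
det = 45.322·-30.490 − -131.128·79.622 = 9058.805836
x = (-2078.099056·-30.490 − -131.128·765.039755) / 9058.805836 = 18.068538
y = (45.322·765.039755 − -2078.099056·79.622) / 9058.805836 = 22.092927
|P − Q| = √((18.068538 − 13.423)² + (22.092927 − 38.298)²) = 16.857800

16.858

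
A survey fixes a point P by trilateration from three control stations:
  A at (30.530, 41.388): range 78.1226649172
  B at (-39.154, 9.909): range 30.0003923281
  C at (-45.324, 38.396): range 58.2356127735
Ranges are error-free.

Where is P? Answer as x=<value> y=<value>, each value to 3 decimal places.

x=-23.090 y=-15.428

eq1: (x − 30.530)² + (y − 41.388)² = 78.1226649172²
eq2: (x + 39.154)² + (y − 9.909)² = 30.0003923281²
eq3: (x + 45.324)² + (y − 38.396)² = 58.2356127735²
eq1−eq2, eq1−eq3 (x²,y² cancel):
  -139.368·x − 62.958·y = 4189.303787
  -151.708·x − 5.984·y = 3595.234527
det = -139.368·-5.984 − -62.958·-151.708 = -8717.254152
x = (4189.303787·-5.984 − -62.958·3595.234527) / -8717.254152 = -23.089837
y = (-139.368·3595.234527 − 4189.303787·-151.708) / -8717.254152 = -15.428052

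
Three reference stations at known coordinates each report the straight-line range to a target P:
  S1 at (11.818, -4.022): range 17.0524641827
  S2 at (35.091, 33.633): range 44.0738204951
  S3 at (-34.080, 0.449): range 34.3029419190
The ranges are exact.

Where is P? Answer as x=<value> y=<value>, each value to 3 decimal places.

eq1: (x − 11.818)² + (y + 4.022)² = 17.0524641827²
eq2: (x − 35.091)² + (y − 33.633)² = 44.0738204951²
eq3: (x + 34.080)² + (y − 0.449)² = 34.3029419190²
eq2−eq1, eq2−eq3 (x²,y² cancel):
  -46.546·x − 75.310·y = -555.000244
  -138.342·x − 66.368·y = -435.099140
det = -46.546·-66.368 − -75.310·-138.342 = -7329.371092
x = (-555.000244·-66.368 − -75.310·-435.099140) / -7329.371092 = -0.554883
y = (-46.546·-435.099140 − -555.000244·-138.342) / -7329.371092 = 7.712492

x=-0.555 y=7.712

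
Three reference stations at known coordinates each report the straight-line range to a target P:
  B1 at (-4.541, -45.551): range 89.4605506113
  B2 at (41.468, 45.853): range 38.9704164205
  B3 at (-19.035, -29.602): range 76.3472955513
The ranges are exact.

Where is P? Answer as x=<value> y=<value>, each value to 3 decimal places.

eq1: (x + 4.541)² + (y + 45.551)² = 89.4605506113²
eq2: (x − 41.468)² + (y − 45.853)² = 38.9704164205²
eq3: (x + 19.035)² + (y + 29.602)² = 76.3472955513²
eq2−eq3, eq2−eq1 (x²,y² cancel):
  -121.006·x − 150.910·y = -6893.699186
  -92.018·x − 182.808·y = -8211.075111
det = -121.006·-182.808 − -150.910·-92.018 = 8234.428468
x = (-6893.699186·-182.808 − -150.910·-8211.075111) / 8234.428468 = 2.561200
y = (-121.006·-8211.075111 − -6893.699186·-92.018) / 8234.428468 = 43.627186

x=2.561 y=43.627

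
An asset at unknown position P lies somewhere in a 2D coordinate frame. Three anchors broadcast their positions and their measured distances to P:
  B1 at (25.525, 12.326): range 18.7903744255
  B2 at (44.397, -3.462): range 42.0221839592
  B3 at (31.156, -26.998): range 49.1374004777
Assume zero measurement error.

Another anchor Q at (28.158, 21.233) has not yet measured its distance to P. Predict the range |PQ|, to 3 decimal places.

21.776

eq1: (x − 25.525)² + (y − 12.326)² = 18.7903744255²
eq2: (x − 44.397)² + (y + 3.462)² = 42.0221839592²
eq3: (x − 31.156)² + (y + 26.998)² = 49.1374004777²
eq1−eq2, eq1−eq3 (x²,y² cancel):
  37.744·x − 31.576·y = -233.162622
  11.262·x − 78.648·y = -1165.273516
det = 37.744·-78.648 − -31.576·11.262 = -2612.881200
x = (-233.162622·-78.648 − -31.576·-1165.273516) / -2612.881200 = 7.063812
y = (37.744·-1165.273516 − -233.162622·11.262) / -2612.881200 = 15.827817
|P − Q| = √((7.063812 − 28.158)² + (15.827817 − 21.233)²) = 21.775692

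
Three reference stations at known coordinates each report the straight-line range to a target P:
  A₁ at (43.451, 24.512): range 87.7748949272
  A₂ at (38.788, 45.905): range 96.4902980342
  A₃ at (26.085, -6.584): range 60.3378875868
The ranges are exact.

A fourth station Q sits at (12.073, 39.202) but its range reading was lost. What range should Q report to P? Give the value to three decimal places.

eq1: (x − 43.451)² + (y − 24.512)² = 87.7748949272²
eq2: (x − 38.788)² + (y − 45.905)² = 96.4902980342²
eq3: (x − 26.085)² + (y + 6.584)² = 60.3378875868²
eq2−eq3, eq2−eq1 (x²,y² cancel):
  -25.406·x − 104.978·y = 2781.715248
  9.326·x − 42.786·y = 482.995011
det = -25.406·-42.786 − -104.978·9.326 = 2066.045944
x = (2781.715248·-42.786 − -104.978·482.995011) / 2066.045944 = -33.065392
y = (-25.406·482.995011 − 2781.715248·9.326) / 2066.045944 = -18.495836
|P − Q| = √((-33.065392 − 12.073)² + (-18.495836 − 39.202)²) = 73.256500

73.256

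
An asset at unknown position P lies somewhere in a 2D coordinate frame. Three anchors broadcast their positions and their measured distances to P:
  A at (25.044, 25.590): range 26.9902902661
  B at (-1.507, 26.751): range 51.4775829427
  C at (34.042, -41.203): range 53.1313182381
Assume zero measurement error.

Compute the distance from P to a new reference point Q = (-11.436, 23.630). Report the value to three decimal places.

60.197

eq1: (x − 25.044)² + (y − 25.590)² = 26.9902902661²
eq2: (x + 1.507)² + (y − 26.751)² = 51.4775829427²
eq3: (x − 34.042)² + (y + 41.203)² = 53.1313182381²
eq1−eq2, eq1−eq3 (x²,y² cancel):
  -53.102·x + 2.322·y = -2485.628763
  17.996·x − 133.586·y = -519.966272
det = -53.102·-133.586 − 2.322·17.996 = 7051.897060
x = (-2485.628763·-133.586 − 2.322·-519.966272) / 7051.897060 = 47.257151
y = (-53.102·-519.966272 − -2485.628763·17.996) / 7051.897060 = 10.258605
|P − Q| = √((47.257151 − -11.436)² + (10.258605 − 23.630)²) = 60.197012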